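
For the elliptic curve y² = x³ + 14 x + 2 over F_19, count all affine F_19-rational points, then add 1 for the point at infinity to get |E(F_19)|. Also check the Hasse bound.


Affine points = {(1, 6), (1, 13), (2, 0), (5, 8), (5, 11), (6, 6), (6, 13), (7, 5), (7, 14), (11, 9), (11, 10), (12, 6), (12, 13), (13, 5), (13, 14), (14, 4), (14, 15), (16, 3), (16, 16), (17, 2), (17, 17), (18, 5), (18, 14)}; affine count = 23; |E(F_19)| = 24.

Discriminant check: Δ ∝ 4a³ + 27b² = 4·14³ + 27·2² = 4·2744 + 27·4 ≡ 7 (mod 19). Nonzero ⇒ E is nonsingular.
For each x ∈ F_19, compute rhs = x³ + 14·x + 2 mod 19, then count y ∈ F_19 with y² ≡ rhs.
  x = 0: rhs = 2, matching y values: none (0 points).
  x = 1: rhs = 17, matching y values: 6, 13 (2 points).
  x = 2: rhs = 0, matching y values: 0 (1 points).
  x = 3: rhs = 14, matching y values: none (0 points).
  x = 4: rhs = 8, matching y values: none (0 points).
  x = 5: rhs = 7, matching y values: 8, 11 (2 points).
  x = 6: rhs = 17, matching y values: 6, 13 (2 points).
  x = 7: rhs = 6, matching y values: 5, 14 (2 points).
  x = 8: rhs = 18, matching y values: none (0 points).
  x = 9: rhs = 2, matching y values: none (0 points).
  x = 10: rhs = 2, matching y values: none (0 points).
  x = 11: rhs = 5, matching y values: 9, 10 (2 points).
  x = 12: rhs = 17, matching y values: 6, 13 (2 points).
  x = 13: rhs = 6, matching y values: 5, 14 (2 points).
  x = 14: rhs = 16, matching y values: 4, 15 (2 points).
  x = 15: rhs = 15, matching y values: none (0 points).
  x = 16: rhs = 9, matching y values: 3, 16 (2 points).
  x = 17: rhs = 4, matching y values: 2, 17 (2 points).
  x = 18: rhs = 6, matching y values: 5, 14 (2 points).
Total affine count: 23.
Full point count |E(F_19)| = 23 + 1 = 24.
Hasse bound: |24 − (19+1)| = |4| = 4 ≤ 2√19 ≈ 8.7178 ✓.


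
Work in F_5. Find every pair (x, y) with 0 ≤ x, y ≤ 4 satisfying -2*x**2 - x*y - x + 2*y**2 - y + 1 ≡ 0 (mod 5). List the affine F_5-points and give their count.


Affine F_5-points: {(1, 3), (2, 1), (2, 3), (3, 0), (3, 2), (4, 0)}; count = 6.

For each of the 25 pairs (x, y) ∈ F_5², evaluate f(x, y) mod 5. Record the zeros.
  x = 0: [0↦1, 1↦2, 2↦2, 3↦1, 4↦4]  zeros at y ∈ ∅
  x = 1: [0↦3, 1↦3, 2↦2, 3↦0, 4↦2]  zeros at y ∈ {3}
  x = 2: [0↦1, 1↦0, 2↦3, 3↦0, 4↦1]  zeros at y ∈ {1, 3}
  x = 3: [0↦0, 1↦3, 2↦0, 3↦1, 4↦1]  zeros at y ∈ {0, 2}
  x = 4: [0↦0, 1↦2, 2↦3, 3↦3, 4↦2]  zeros at y ∈ {0}
Collecting zeros: affine points = {(1, 3), (2, 1), (2, 3), (3, 0), (3, 2), (4, 0)}.
Total count |C(F_5)_aff| = 6.


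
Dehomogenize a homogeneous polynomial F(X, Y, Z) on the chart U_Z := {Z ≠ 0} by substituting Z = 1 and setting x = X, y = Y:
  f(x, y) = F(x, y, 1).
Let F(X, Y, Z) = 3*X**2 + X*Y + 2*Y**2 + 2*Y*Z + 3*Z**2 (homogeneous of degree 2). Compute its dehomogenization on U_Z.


f(x, y) = 3*x**2 + x*y + 2*y**2 + 2*y + 3

On U_Z we set Z = 1. Each monomial c·X^i·Y^j·Z^k in F becomes c·x^i·y^j·1^k = c·x^i·y^j.
Substituting Z = 1: F(X, Y, 1) = 3*x**2 + x*y + 2*y**2 + 2*y + 3.
Note: deg(f) ≤ deg(F) = 2; strict inequality happens when F is divisible by Z (lost terms).


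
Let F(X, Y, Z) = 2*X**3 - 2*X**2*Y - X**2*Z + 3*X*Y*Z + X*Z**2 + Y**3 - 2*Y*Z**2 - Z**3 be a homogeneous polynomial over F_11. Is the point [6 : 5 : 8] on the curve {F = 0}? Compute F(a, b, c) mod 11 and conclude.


F(6,5,8) ≡ 4 (mod 11); P is NOT on the curve.

Evaluate F(6, 5, 8) term-by-term (mod 11).
  2*X**3 ↦ 2·216·1·1 = 432
  -2*X**2*Y ↦ -2·36·5·1 = -360
  -X**2*Z ↦ -1·36·1·8 = -288
  3*X*Y*Z ↦ 3·6·5·8 = 720
  X*Z**2 ↦ 1·6·1·64 = 384
  Y**3 ↦ 1·1·125·1 = 125
  -2*Y*Z**2 ↦ -2·1·5·64 = -640
  -Z**3 ↦ -1·1·1·512 = -512
Sum: F(6, 5, 8) = (432) + (-360) + (-288) + (720) + (384) + (125) + (-640) + (-512) = -139.
Reducing mod 11: -139 ≡ 4 (mod 11).
Since F(a, b, c) ≡ 4 ≠ 0 (mod 11), P does NOT lie on the curve.


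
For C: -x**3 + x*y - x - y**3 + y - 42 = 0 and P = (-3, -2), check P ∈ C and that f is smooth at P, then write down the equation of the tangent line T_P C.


Tangent line at P: -30*x - 14*y - 118 = 0.

Step 1: f(-3, -2) = 0, so P lies on C.
Step 2: partial derivatives
  f_x(x, y) = -3*x**2 + y - 1, f_y(x, y) = x - 3*y**2 + 1.
  f_x(P) = -30, f_y(P) = -14 (gradient nonzero, so P is smooth).
Step 3: tangent line at P: -30·(x − -3) + -14·(y − -2) = 0.
Expanding: -30*x - 14*y - 118 = 0.


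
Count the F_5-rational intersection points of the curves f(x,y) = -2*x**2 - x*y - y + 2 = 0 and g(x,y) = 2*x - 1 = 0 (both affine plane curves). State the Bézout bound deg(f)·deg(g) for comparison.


Common zeros: {(3, 1)}; count = 1; Bézout bound = 2.

deg(f) = 2, deg(g) = 1, so Bézout bound = 2.
Scan x ∈ F_5. For each x, list the y ∈ F_5 with f(x, y) ≡ 0 and those with g(x, y) ≡ 0 (mod 5); the common zeros in that column are the intersection.
  x = 0: f ≡ 0 at y ∈ {2}; g ≡ 0 at y ∈ ∅; common: ∅.
  x = 1: f ≡ 0 at y ∈ {0}; g ≡ 0 at y ∈ ∅; common: ∅.
  x = 2: f ≡ 0 at y ∈ {3}; g ≡ 0 at y ∈ ∅; common: ∅.
  x = 3: f ≡ 0 at y ∈ {1}; g ≡ 0 at y ∈ {0, 1, 2, 3, 4}; common: {1}.
  x = 4: f ≡ 0 at y ∈ {0, 1, 2, 3, 4}; g ≡ 0 at y ∈ ∅; common: ∅.
Collecting: common zeros = {(3, 1)}, so the count is 1.
Comparison with the Bézout bound: 1 ≤ 2 = deg(f)·deg(g), as expected for curves with no common component (the affine F_5-count falls short of the bound because intersections may lie at infinity, over extension fields, or carry multiplicity).


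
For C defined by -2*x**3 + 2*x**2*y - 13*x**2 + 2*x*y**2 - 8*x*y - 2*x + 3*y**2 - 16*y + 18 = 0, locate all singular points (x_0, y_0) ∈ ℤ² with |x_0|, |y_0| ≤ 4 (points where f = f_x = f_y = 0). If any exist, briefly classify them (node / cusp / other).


Singular points: {(-1, 3)}; classification: node.

Compute partial derivatives:
  f_x = -6*x**2 + 4*x*y - 26*x + 2*y**2 - 8*y - 2.
  f_y = 2*x**2 + 4*x*y - 8*x + 6*y - 16.
Scan x_0 ∈ {−4, ..., 4}. For each x_0, f_y(x_0, y) is a polynomial in y; find its integer roots y ∈ {−4, ..., 4}, then test f_x and f at those candidates.
  x = -4: f_y(-4, y) = 48 - 10*y; no integer root y with |y| ≤ 4.
  x = -3: f_y(-3, y) = 26 - 6*y; no integer root y with |y| ≤ 4.
  x = -2: f_y(-2, y) = 8 - 2*y; vanishes at y ∈ {4}. (-2, 4): f_x = -6 ≠ 0.
  x = -1: f_y(-1, y) = 2*y - 6; vanishes at y ∈ {3}. (-1, 3): f_x = 0, f = 0 — SINGULAR.
  x = 0: f_y(0, y) = 6*y - 16; no integer root y with |y| ≤ 4.
  x = 1: f_y(1, y) = 10*y - 22; no integer root y with |y| ≤ 4.
  x = 2: f_y(2, y) = 14*y - 24; no integer root y with |y| ≤ 4.
  x = 3: f_y(3, y) = 18*y - 22; no integer root y with |y| ≤ 4.
  x = 4: f_y(4, y) = 22*y - 16; no integer root y with |y| ≤ 4.
Only singular point on the grid: (-1, 3).
Classify: substitute x = -1 + u, y = 3 + v and expand: f = -2*u**3 + 2*u**2*v - u**2 + 2*u*v**2 + v**2.
No constant or linear terms (consistent with a singular point). Quadratic part: -u**2 + v**2. Cubic part: -2*u**3 + 2*u**2*v + 2*u*v**2.
The quadratic part v**2 - u**2 = (v − u)(v + u) splits into two distinct linear factors, so there are two distinct tangent lines y − 3 = ±(x − -1) — this is a node (ordinary double point).
Classification: node.


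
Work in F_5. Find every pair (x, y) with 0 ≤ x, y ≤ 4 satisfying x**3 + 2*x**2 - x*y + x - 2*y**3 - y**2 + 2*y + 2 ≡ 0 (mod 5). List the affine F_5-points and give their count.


Affine F_5-points: {(0, 3), (2, 0), (2, 2), (3, 0), (4, 4)}; count = 5.

For each of the 25 pairs (x, y) ∈ F_5², evaluate f(x, y) mod 5. Record the zeros.
  x = 0: [0↦2, 1↦1, 2↦1, 3↦0, 4↦1]  zeros at y ∈ {3}
  x = 1: [0↦1, 1↦4, 2↦3, 3↦1, 4↦1]  zeros at y ∈ ∅
  x = 2: [0↦0, 1↦2, 2↦0, 3↦2, 4↦1]  zeros at y ∈ {0, 2}
  x = 3: [0↦0, 1↦1, 2↦3, 3↦4, 4↦2]  zeros at y ∈ {0}
  x = 4: [0↦2, 1↦2, 2↦3, 3↦3, 4↦0]  zeros at y ∈ {4}
Collecting zeros: affine points = {(0, 3), (2, 0), (2, 2), (3, 0), (4, 4)}.
Total count |C(F_5)_aff| = 5.


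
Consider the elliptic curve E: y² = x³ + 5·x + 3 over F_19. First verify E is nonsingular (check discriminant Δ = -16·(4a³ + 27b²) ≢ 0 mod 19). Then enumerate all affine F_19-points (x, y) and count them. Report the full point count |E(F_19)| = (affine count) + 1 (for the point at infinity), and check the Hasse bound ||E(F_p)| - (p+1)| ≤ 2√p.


Affine points = {(1, 3), (1, 16), (3, 8), (3, 11), (4, 7), (4, 12), (5, 1), (5, 18), (7, 1), (7, 18), (8, 2), (8, 17), (9, 6), (9, 13), (12, 9), (12, 10), (13, 2), (13, 17), (14, 9), (14, 10), (17, 2), (17, 17), (18, 4), (18, 15)}; affine count = 24; |E(F_19)| = 25.

Discriminant check: Δ ∝ 4a³ + 27b² = 4·5³ + 27·3² = 4·125 + 27·9 ≡ 2 (mod 19). Nonzero ⇒ E is nonsingular.
For each x ∈ F_19, compute rhs = x³ + 5·x + 3 mod 19, then count y ∈ F_19 with y² ≡ rhs.
  x = 0: rhs = 3, matching y values: none (0 points).
  x = 1: rhs = 9, matching y values: 3, 16 (2 points).
  x = 2: rhs = 2, matching y values: none (0 points).
  x = 3: rhs = 7, matching y values: 8, 11 (2 points).
  x = 4: rhs = 11, matching y values: 7, 12 (2 points).
  x = 5: rhs = 1, matching y values: 1, 18 (2 points).
  x = 6: rhs = 2, matching y values: none (0 points).
  x = 7: rhs = 1, matching y values: 1, 18 (2 points).
  x = 8: rhs = 4, matching y values: 2, 17 (2 points).
  x = 9: rhs = 17, matching y values: 6, 13 (2 points).
  x = 10: rhs = 8, matching y values: none (0 points).
  x = 11: rhs = 2, matching y values: none (0 points).
  x = 12: rhs = 5, matching y values: 9, 10 (2 points).
  x = 13: rhs = 4, matching y values: 2, 17 (2 points).
  x = 14: rhs = 5, matching y values: 9, 10 (2 points).
  x = 15: rhs = 14, matching y values: none (0 points).
  x = 16: rhs = 18, matching y values: none (0 points).
  x = 17: rhs = 4, matching y values: 2, 17 (2 points).
  x = 18: rhs = 16, matching y values: 4, 15 (2 points).
Total affine count: 24.
Full point count |E(F_19)| = 24 + 1 = 25.
Hasse bound: |25 − (19+1)| = |5| = 5 ≤ 2√19 ≈ 8.7178 ✓.


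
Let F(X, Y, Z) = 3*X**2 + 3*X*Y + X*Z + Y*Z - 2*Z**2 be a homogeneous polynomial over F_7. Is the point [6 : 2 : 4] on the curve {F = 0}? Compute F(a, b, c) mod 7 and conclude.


F(6,2,4) ≡ 4 (mod 7); P is NOT on the curve.

Evaluate F(6, 2, 4) term-by-term (mod 7).
  3*X**2 ↦ 3·36·1·1 = 108
  3*X*Y ↦ 3·6·2·1 = 36
  X*Z ↦ 1·6·1·4 = 24
  Y*Z ↦ 1·1·2·4 = 8
  -2*Z**2 ↦ -2·1·1·16 = -32
Sum: F(6, 2, 4) = (108) + (36) + (24) + (8) + (-32) = 144.
Reducing mod 7: 144 ≡ 4 (mod 7).
Since F(a, b, c) ≡ 4 ≠ 0 (mod 7), P does NOT lie on the curve.


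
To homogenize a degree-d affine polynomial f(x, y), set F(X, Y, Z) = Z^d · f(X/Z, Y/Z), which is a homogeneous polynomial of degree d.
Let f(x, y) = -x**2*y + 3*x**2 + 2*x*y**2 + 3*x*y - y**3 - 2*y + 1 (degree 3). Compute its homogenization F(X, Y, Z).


F(X, Y, Z) = -X**2*Y + 3*X**2*Z + 2*X*Y**2 + 3*X*Y*Z - Y**3 - 2*Y*Z**2 + Z**3

deg(f) = 3.
Substitute x = X/Z, y = Y/Z into f, then multiply by Z^3.
  monomial -1·x^2·y^1 ↦ -1·X^2·Y^1·Z^0.
  monomial 3·x^2·y^0 ↦ 3·X^2·Y^0·Z^1.
  monomial 2·x^1·y^2 ↦ 2·X^1·Y^2·Z^0.
  monomial 3·x^1·y^1 ↦ 3·X^1·Y^1·Z^1.
  monomial -1·x^0·y^3 ↦ -1·X^0·Y^3·Z^0.
  monomial -2·x^0·y^1 ↦ -2·X^0·Y^1·Z^2.
  monomial 1·x^0·y^0 ↦ 1·X^0·Y^0·Z^3.
Collecting: F(X, Y, Z) = -X**2*Y + 3*X**2*Z + 2*X*Y**2 + 3*X*Y*Z - Y**3 - 2*Y*Z**2 + Z**3.


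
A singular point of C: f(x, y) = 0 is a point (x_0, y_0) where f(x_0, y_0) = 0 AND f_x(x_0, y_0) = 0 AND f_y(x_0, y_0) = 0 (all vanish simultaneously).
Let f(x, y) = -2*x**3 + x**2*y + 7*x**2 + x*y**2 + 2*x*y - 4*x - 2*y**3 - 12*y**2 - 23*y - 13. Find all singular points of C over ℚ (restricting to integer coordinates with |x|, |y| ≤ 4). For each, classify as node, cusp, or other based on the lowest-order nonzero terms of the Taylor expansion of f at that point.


Singular points: {(1, -2)}; classification: node.

Compute partial derivatives:
  f_x = -6*x**2 + 2*x*y + 14*x + y**2 + 2*y - 4.
  f_y = x**2 + 2*x*y + 2*x - 6*y**2 - 24*y - 23.
Scan x_0 ∈ {−4, ..., 4}. For each x_0, f_y(x_0, y) is a polynomial in y; find its integer roots y ∈ {−4, ..., 4}, then test f_x and f at those candidates.
  x = -4: f_y(-4, y) = -6*y**2 - 32*y - 15; no integer root y with |y| ≤ 4.
  x = -3: f_y(-3, y) = -6*y**2 - 30*y - 20; no integer root y with |y| ≤ 4.
  x = -2: f_y(-2, y) = -6*y**2 - 28*y - 23; no integer root y with |y| ≤ 4.
  x = -1: f_y(-1, y) = -6*y**2 - 26*y - 24; vanishes at y ∈ {-3}. (-1, -3): f_x = -15 ≠ 0.
  x = 0: f_y(0, y) = -6*y**2 - 24*y - 23; no integer root y with |y| ≤ 4.
  x = 1: f_y(1, y) = -6*y**2 - 22*y - 20; vanishes at y ∈ {-2}. (1, -2): f_x = 0, f = 0 — SINGULAR.
  x = 2: f_y(2, y) = -6*y**2 - 20*y - 15; no integer root y with |y| ≤ 4.
  x = 3: f_y(3, y) = -6*y**2 - 18*y - 8; no integer root y with |y| ≤ 4.
  x = 4: f_y(4, y) = -6*y**2 - 16*y + 1; no integer root y with |y| ≤ 4.
Only singular point on the grid: (1, -2).
Classify: substitute x = 1 + u, y = -2 + v and expand: f = -2*u**3 + u**2*v - u**2 + u*v**2 - 2*v**3 + v**2.
No constant or linear terms (consistent with a singular point). Quadratic part: -u**2 + v**2. Cubic part: -2*u**3 + u**2*v + u*v**2 - 2*v**3.
The quadratic part v**2 - u**2 = (v − u)(v + u) splits into two distinct linear factors, so there are two distinct tangent lines y − -2 = ±(x − 1) — this is a node (ordinary double point).
Classification: node.


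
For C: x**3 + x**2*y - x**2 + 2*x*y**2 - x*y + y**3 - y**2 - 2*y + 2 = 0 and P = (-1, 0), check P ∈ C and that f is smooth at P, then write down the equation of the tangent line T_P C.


Tangent line at P: 5*x + 5 = 0.

Step 1: f(-1, 0) = 0, so P lies on C.
Step 2: partial derivatives
  f_x(x, y) = 3*x**2 + 2*x*y - 2*x + 2*y**2 - y, f_y(x, y) = x**2 + 4*x*y - x + 3*y**2 - 2*y - 2.
  f_x(P) = 5, f_y(P) = 0 (gradient nonzero, so P is smooth).
Step 3: tangent line at P: 5·(x − -1) + 0·(y − 0) = 0.
Expanding: 5*x + 5 = 0.


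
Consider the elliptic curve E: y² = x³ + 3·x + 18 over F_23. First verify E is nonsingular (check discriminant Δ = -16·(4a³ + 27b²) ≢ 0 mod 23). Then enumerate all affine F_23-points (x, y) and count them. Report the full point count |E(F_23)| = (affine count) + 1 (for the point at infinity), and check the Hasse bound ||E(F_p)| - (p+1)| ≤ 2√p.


Affine points = {(0, 8), (0, 15), (2, 3), (2, 20), (3, 10), (3, 13), (4, 5), (4, 18), (8, 5), (8, 18), (10, 6), (10, 17), (11, 5), (11, 18), (13, 0), (18, 4), (18, 19), (21, 2), (21, 21)}; affine count = 19; |E(F_23)| = 20.

Discriminant check: Δ ∝ 4a³ + 27b² = 4·3³ + 27·18² = 4·27 + 27·324 ≡ 1 (mod 23). Nonzero ⇒ E is nonsingular.
For each x ∈ F_23, compute rhs = x³ + 3·x + 18 mod 23, then count y ∈ F_23 with y² ≡ rhs.
  x = 0: rhs = 18, matching y values: 8, 15 (2 points).
  x = 1: rhs = 22, matching y values: none (0 points).
  x = 2: rhs = 9, matching y values: 3, 20 (2 points).
  x = 3: rhs = 8, matching y values: 10, 13 (2 points).
  x = 4: rhs = 2, matching y values: 5, 18 (2 points).
  x = 5: rhs = 20, matching y values: none (0 points).
  x = 6: rhs = 22, matching y values: none (0 points).
  x = 7: rhs = 14, matching y values: none (0 points).
  x = 8: rhs = 2, matching y values: 5, 18 (2 points).
  x = 9: rhs = 15, matching y values: none (0 points).
  x = 10: rhs = 13, matching y values: 6, 17 (2 points).
  x = 11: rhs = 2, matching y values: 5, 18 (2 points).
  x = 12: rhs = 11, matching y values: none (0 points).
  x = 13: rhs = 0, matching y values: 0 (1 points).
  x = 14: rhs = 21, matching y values: none (0 points).
  x = 15: rhs = 11, matching y values: none (0 points).
  x = 16: rhs = 22, matching y values: none (0 points).
  x = 17: rhs = 14, matching y values: none (0 points).
  x = 18: rhs = 16, matching y values: 4, 19 (2 points).
  x = 19: rhs = 11, matching y values: none (0 points).
  x = 20: rhs = 5, matching y values: none (0 points).
  x = 21: rhs = 4, matching y values: 2, 21 (2 points).
  x = 22: rhs = 14, matching y values: none (0 points).
Total affine count: 19.
Full point count |E(F_23)| = 19 + 1 = 20.
Hasse bound: |20 − (23+1)| = |-4| = 4 ≤ 2√23 ≈ 9.5917 ✓.


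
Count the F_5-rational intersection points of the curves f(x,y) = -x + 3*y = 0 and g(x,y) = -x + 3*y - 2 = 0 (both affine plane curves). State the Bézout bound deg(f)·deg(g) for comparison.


Common zeros: ∅; count = 0; Bézout bound = 1.

deg(f) = 1, deg(g) = 1, so Bézout bound = 1.
Scan x ∈ F_5. For each x, list the y ∈ F_5 with f(x, y) ≡ 0 and those with g(x, y) ≡ 0 (mod 5); the common zeros in that column are the intersection.
  x = 0: f ≡ 0 at y ∈ {0}; g ≡ 0 at y ∈ {4}; common: ∅.
  x = 1: f ≡ 0 at y ∈ {2}; g ≡ 0 at y ∈ {1}; common: ∅.
  x = 2: f ≡ 0 at y ∈ {4}; g ≡ 0 at y ∈ {3}; common: ∅.
  x = 3: f ≡ 0 at y ∈ {1}; g ≡ 0 at y ∈ {0}; common: ∅.
  x = 4: f ≡ 0 at y ∈ {3}; g ≡ 0 at y ∈ {2}; common: ∅.
Collecting: common zeros = ∅, so the count is 0.
Comparison with the Bézout bound: 0 ≤ 1 = deg(f)·deg(g), as expected for curves with no common component (the affine F_5-count falls short of the bound because intersections may lie at infinity, over extension fields, or carry multiplicity).


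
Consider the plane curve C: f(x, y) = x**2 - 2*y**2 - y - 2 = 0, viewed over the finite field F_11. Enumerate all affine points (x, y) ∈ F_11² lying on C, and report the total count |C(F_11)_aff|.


Affine F_11-points: {(1, 2), (1, 3), (4, 1), (4, 4), (5, 6), (5, 10), (6, 6), (6, 10), (7, 1), (7, 4), (10, 2), (10, 3)}; count = 12.

For each of the 121 pairs (x, y) ∈ F_11², evaluate f(x, y) mod 11. Record the zeros.
  x = 0: [0↦9, 1↦6, 2↦10, 3↦10, 4↦6, 5↦9, 6↦8, 7↦3, 8↦5, 9↦3, 10↦8]  zeros at y ∈ ∅
  x = 1: [0↦10, 1↦7, 2↦0, 3↦0, 4↦7, 5↦10, 6↦9, 7↦4, 8↦6, 9↦4, 10↦9]  zeros at y ∈ {2, 3}
  x = 2: [0↦2, 1↦10, 2↦3, 3↦3, 4↦10, 5↦2, 6↦1, 7↦7, 8↦9, 9↦7, 10↦1]  zeros at y ∈ ∅
  x = 3: [0↦7, 1↦4, 2↦8, 3↦8, 4↦4, 5↦7, 6↦6, 7↦1, 8↦3, 9↦1, 10↦6]  zeros at y ∈ ∅
  x = 4: [0↦3, 1↦0, 2↦4, 3↦4, 4↦0, 5↦3, 6↦2, 7↦8, 8↦10, 9↦8, 10↦2]  zeros at y ∈ {1, 4}
  x = 5: [0↦1, 1↦9, 2↦2, 3↦2, 4↦9, 5↦1, 6↦0, 7↦6, 8↦8, 9↦6, 10↦0]  zeros at y ∈ {6, 10}
  x = 6: [0↦1, 1↦9, 2↦2, 3↦2, 4↦9, 5↦1, 6↦0, 7↦6, 8↦8, 9↦6, 10↦0]  zeros at y ∈ {6, 10}
  x = 7: [0↦3, 1↦0, 2↦4, 3↦4, 4↦0, 5↦3, 6↦2, 7↦8, 8↦10, 9↦8, 10↦2]  zeros at y ∈ {1, 4}
  x = 8: [0↦7, 1↦4, 2↦8, 3↦8, 4↦4, 5↦7, 6↦6, 7↦1, 8↦3, 9↦1, 10↦6]  zeros at y ∈ ∅
  x = 9: [0↦2, 1↦10, 2↦3, 3↦3, 4↦10, 5↦2, 6↦1, 7↦7, 8↦9, 9↦7, 10↦1]  zeros at y ∈ ∅
  x = 10: [0↦10, 1↦7, 2↦0, 3↦0, 4↦7, 5↦10, 6↦9, 7↦4, 8↦6, 9↦4, 10↦9]  zeros at y ∈ {2, 3}
Collecting zeros: affine points = {(1, 2), (1, 3), (4, 1), (4, 4), (5, 6), (5, 10), (6, 6), (6, 10), (7, 1), (7, 4), (10, 2), (10, 3)}.
Total count |C(F_11)_aff| = 12.


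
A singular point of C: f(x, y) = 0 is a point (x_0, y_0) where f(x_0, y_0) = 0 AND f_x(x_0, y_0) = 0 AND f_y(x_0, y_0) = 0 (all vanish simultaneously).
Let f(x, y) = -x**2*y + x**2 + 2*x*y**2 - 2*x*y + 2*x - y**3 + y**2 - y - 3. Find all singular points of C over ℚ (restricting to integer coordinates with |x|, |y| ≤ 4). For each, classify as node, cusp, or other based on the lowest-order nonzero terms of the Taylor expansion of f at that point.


Singular points: {(3, 2)}; classification: node.

Compute partial derivatives:
  f_x = -2*x*y + 2*x + 2*y**2 - 2*y + 2.
  f_y = -x**2 + 4*x*y - 2*x - 3*y**2 + 2*y - 1.
Scan x_0 ∈ {−4, ..., 4}. For each x_0, f_y(x_0, y) is a polynomial in y; find its integer roots y ∈ {−4, ..., 4}, then test f_x and f at those candidates.
  x = -4: f_y(-4, y) = -3*y**2 - 14*y - 9; no integer root y with |y| ≤ 4.
  x = -3: f_y(-3, y) = -3*y**2 - 10*y - 4; no integer root y with |y| ≤ 4.
  x = -2: f_y(-2, y) = -3*y**2 - 6*y - 1; no integer root y with |y| ≤ 4.
  x = -1: f_y(-1, y) = -3*y**2 - 2*y; vanishes at y ∈ {0}. (-1, 0): f_x = 0 but f = -4 ≠ 0.
  x = 0: f_y(0, y) = -3*y**2 + 2*y - 1; no integer root y with |y| ≤ 4.
  x = 1: f_y(1, y) = -3*y**2 + 6*y - 4; no integer root y with |y| ≤ 4.
  x = 2: f_y(2, y) = -3*y**2 + 10*y - 9; no integer root y with |y| ≤ 4.
  x = 3: f_y(3, y) = -3*y**2 + 14*y - 16; vanishes at y ∈ {2}. (3, 2): f_x = 0, f = 0 — SINGULAR.
  x = 4: f_y(4, y) = -3*y**2 + 18*y - 25; no integer root y with |y| ≤ 4.
Only singular point on the grid: (3, 2).
Classify: substitute x = 3 + u, y = 2 + v and expand: f = -u**2*v - u**2 + 2*u*v**2 - v**3 + v**2.
No constant or linear terms (consistent with a singular point). Quadratic part: -u**2 + v**2. Cubic part: -u**2*v + 2*u*v**2 - v**3.
The quadratic part v**2 - u**2 = (v − u)(v + u) splits into two distinct linear factors, so there are two distinct tangent lines y − 2 = ±(x − 3) — this is a node (ordinary double point).
Classification: node.


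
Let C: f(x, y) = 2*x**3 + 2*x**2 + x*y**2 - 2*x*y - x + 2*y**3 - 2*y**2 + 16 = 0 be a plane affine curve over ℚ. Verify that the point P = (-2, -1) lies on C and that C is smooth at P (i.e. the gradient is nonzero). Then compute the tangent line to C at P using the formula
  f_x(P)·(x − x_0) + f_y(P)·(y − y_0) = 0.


Tangent line at P: 18*x + 18*y + 54 = 0.

Step 1: f(-2, -1) = 0, so P lies on C.
Step 2: partial derivatives
  f_x(x, y) = 6*x**2 + 4*x + y**2 - 2*y - 1, f_y(x, y) = 2*x*y - 2*x + 6*y**2 - 4*y.
  f_x(P) = 18, f_y(P) = 18 (gradient nonzero, so P is smooth).
Step 3: tangent line at P: 18·(x − -2) + 18·(y − -1) = 0.
Expanding: 18*x + 18*y + 54 = 0.


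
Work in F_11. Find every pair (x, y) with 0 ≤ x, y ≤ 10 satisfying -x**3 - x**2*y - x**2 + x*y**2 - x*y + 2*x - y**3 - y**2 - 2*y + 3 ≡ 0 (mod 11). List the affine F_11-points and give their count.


Affine F_11-points: {(0, 9), (1, 4), (2, 8), (3, 2), (5, 8), (6, 8), (6, 9), (6, 10)}; count = 8.

For each of the 121 pairs (x, y) ∈ F_11², evaluate f(x, y) mod 11. Record the zeros.
  x = 0: [0↦3, 1↦10, 2↦9, 3↦5, 4↦3, 5↦8, 6↦3, 7↦4, 8↦5, 9↦0, 10↦5]  zeros at y ∈ {9}
  x = 1: [0↦3, 1↦9, 2↦9, 3↦8, 4↦0, 5↦1, 6↦5, 7↦6, 8↦9, 9↦8, 10↦8]  zeros at y ∈ {4}
  x = 2: [0↦6, 1↦9, 2↦8, 3↦8, 4↦3, 5↦9, 6↦9, 7↦8, 8↦0, 9↦1, 10↦5]  zeros at y ∈ {8}
  x = 3: [0↦6, 1↦4, 2↦0, 3↦10, 4↦6, 5↦4, 6↦9, 7↦4, 8↦5, 9↦6, 10↦1]  zeros at y ∈ {2}
  x = 4: [0↦8, 1↦10, 2↦1, 3↦8, 4↦3, 5↦2, 6↦10, 7↦10, 8↦7, 9↦6, 10↦1]  zeros at y ∈ ∅
  x = 5: [0↦6, 1↦10, 2↦5, 3↦7, 4↦10, 5↦8, 6↦6, 7↦9, 8↦0, 9↦6, 10↦10]  zeros at y ∈ {8}
  x = 6: [0↦5, 1↦9, 2↦6, 3↦1, 4↦10, 5↦5, 6↦2, 7↦6, 8↦0, 9↦0, 10↦0]  zeros at y ∈ {8, 9, 10}
  x = 7: [0↦10, 1↦1, 2↦9, 3↦6, 4↦8, 5↦9, 6↦3, 7↦6, 8↦1, 9↦4, 10↦9]  zeros at y ∈ ∅
  x = 8: [0↦4, 1↦2, 2↦8, 3↦5, 4↦9, 5↦3, 6↦3, 7↦3, 8↦8, 9↦1, 10↦9]  zeros at y ∈ ∅
  x = 9: [0↦3, 1↦6, 2↦8, 3↦3, 4↦7, 5↦3, 6↦7, 7↦2, 8↦4, 9↦7, 10↦5]  zeros at y ∈ ∅
  x = 10: [0↦1, 1↦7, 2↦3, 3↦5, 4↦7, 5↦3, 6↦9, 7↦8, 8↦5, 9↦5, 10↦2]  zeros at y ∈ ∅
Collecting zeros: affine points = {(0, 9), (1, 4), (2, 8), (3, 2), (5, 8), (6, 8), (6, 9), (6, 10)}.
Total count |C(F_11)_aff| = 8.


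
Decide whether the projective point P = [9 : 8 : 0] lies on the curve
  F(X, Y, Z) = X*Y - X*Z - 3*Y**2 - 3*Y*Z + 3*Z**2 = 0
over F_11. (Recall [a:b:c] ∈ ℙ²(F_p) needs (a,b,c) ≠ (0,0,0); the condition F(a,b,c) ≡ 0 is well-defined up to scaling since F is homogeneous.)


F(9,8,0) ≡ 1 (mod 11); P is NOT on the curve.

Evaluate F(9, 8, 0) term-by-term (mod 11).
  X*Y ↦ 1·9·8·1 = 72
  -X*Z ↦ -1·9·1·0 = 0
  -3*Y**2 ↦ -3·1·64·1 = -192
  -3*Y*Z ↦ -3·1·8·0 = 0
  3*Z**2 ↦ 3·1·1·0 = 0
Sum: F(9, 8, 0) = (72) + (0) + (-192) + (0) + (0) = -120.
Reducing mod 11: -120 ≡ 1 (mod 11).
Since F(a, b, c) ≡ 1 ≠ 0 (mod 11), P does NOT lie on the curve.


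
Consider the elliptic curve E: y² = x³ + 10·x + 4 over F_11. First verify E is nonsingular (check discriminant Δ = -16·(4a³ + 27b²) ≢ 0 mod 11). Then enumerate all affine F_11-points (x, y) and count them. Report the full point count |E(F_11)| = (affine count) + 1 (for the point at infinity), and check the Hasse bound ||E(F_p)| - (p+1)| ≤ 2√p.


Affine points = {(0, 2), (0, 9), (1, 2), (1, 9), (4, 3), (4, 8), (5, 5), (5, 6), (6, 4), (6, 7), (9, 3), (9, 8), (10, 2), (10, 9)}; affine count = 14; |E(F_11)| = 15.

Discriminant check: Δ ∝ 4a³ + 27b² = 4·10³ + 27·4² = 4·1000 + 27·16 ≡ 10 (mod 11). Nonzero ⇒ E is nonsingular.
For each x ∈ F_11, compute rhs = x³ + 10·x + 4 mod 11, then count y ∈ F_11 with y² ≡ rhs.
  x = 0: rhs = 4, matching y values: 2, 9 (2 points).
  x = 1: rhs = 4, matching y values: 2, 9 (2 points).
  x = 2: rhs = 10, matching y values: none (0 points).
  x = 3: rhs = 6, matching y values: none (0 points).
  x = 4: rhs = 9, matching y values: 3, 8 (2 points).
  x = 5: rhs = 3, matching y values: 5, 6 (2 points).
  x = 6: rhs = 5, matching y values: 4, 7 (2 points).
  x = 7: rhs = 10, matching y values: none (0 points).
  x = 8: rhs = 2, matching y values: none (0 points).
  x = 9: rhs = 9, matching y values: 3, 8 (2 points).
  x = 10: rhs = 4, matching y values: 2, 9 (2 points).
Total affine count: 14.
Full point count |E(F_11)| = 14 + 1 = 15.
Hasse bound: |15 − (11+1)| = |3| = 3 ≤ 2√11 ≈ 6.6332 ✓.


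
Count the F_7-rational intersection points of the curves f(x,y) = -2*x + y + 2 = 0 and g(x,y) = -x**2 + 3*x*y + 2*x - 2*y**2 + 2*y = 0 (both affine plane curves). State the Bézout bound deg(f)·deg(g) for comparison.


Common zeros: {(5, 1)}; count = 1; Bézout bound = 2.

deg(f) = 1, deg(g) = 2, so Bézout bound = 2.
Scan x ∈ F_7. For each x, list the y ∈ F_7 with f(x, y) ≡ 0 and those with g(x, y) ≡ 0 (mod 7); the common zeros in that column are the intersection.
  x = 0: f ≡ 0 at y ∈ {5}; g ≡ 0 at y ∈ {0, 1}; common: ∅.
  x = 1: f ≡ 0 at y ∈ {0}; g ≡ 0 at y ∈ ∅; common: ∅.
  x = 2: f ≡ 0 at y ∈ {2}; g ≡ 0 at y ∈ {0, 4}; common: ∅.
  x = 3: f ≡ 0 at y ∈ {4}; g ≡ 0 at y ∈ ∅; common: ∅.
  x = 4: f ≡ 0 at y ∈ {6}; g ≡ 0 at y ∈ ∅; common: ∅.
  x = 5: f ≡ 0 at y ∈ {1}; g ≡ 0 at y ∈ {1, 4}; common: {1}.
  x = 6: f ≡ 0 at y ∈ {3}; g ≡ 0 at y ∈ ∅; common: ∅.
Collecting: common zeros = {(5, 1)}, so the count is 1.
Comparison with the Bézout bound: 1 ≤ 2 = deg(f)·deg(g), as expected for curves with no common component (the affine F_7-count falls short of the bound because intersections may lie at infinity, over extension fields, or carry multiplicity).


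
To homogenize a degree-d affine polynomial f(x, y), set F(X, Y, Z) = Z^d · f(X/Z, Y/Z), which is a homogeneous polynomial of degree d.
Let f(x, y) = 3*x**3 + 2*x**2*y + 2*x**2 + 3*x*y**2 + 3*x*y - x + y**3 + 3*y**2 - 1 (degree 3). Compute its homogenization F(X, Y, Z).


F(X, Y, Z) = 3*X**3 + 2*X**2*Y + 2*X**2*Z + 3*X*Y**2 + 3*X*Y*Z - X*Z**2 + Y**3 + 3*Y**2*Z - Z**3

deg(f) = 3.
Substitute x = X/Z, y = Y/Z into f, then multiply by Z^3.
  monomial 3·x^3·y^0 ↦ 3·X^3·Y^0·Z^0.
  monomial 2·x^2·y^1 ↦ 2·X^2·Y^1·Z^0.
  monomial 2·x^2·y^0 ↦ 2·X^2·Y^0·Z^1.
  monomial 3·x^1·y^2 ↦ 3·X^1·Y^2·Z^0.
  monomial 3·x^1·y^1 ↦ 3·X^1·Y^1·Z^1.
  monomial -1·x^1·y^0 ↦ -1·X^1·Y^0·Z^2.
  monomial 1·x^0·y^3 ↦ 1·X^0·Y^3·Z^0.
  monomial 3·x^0·y^2 ↦ 3·X^0·Y^2·Z^1.
  monomial -1·x^0·y^0 ↦ -1·X^0·Y^0·Z^3.
Collecting: F(X, Y, Z) = 3*X**3 + 2*X**2*Y + 2*X**2*Z + 3*X*Y**2 + 3*X*Y*Z - X*Z**2 + Y**3 + 3*Y**2*Z - Z**3.


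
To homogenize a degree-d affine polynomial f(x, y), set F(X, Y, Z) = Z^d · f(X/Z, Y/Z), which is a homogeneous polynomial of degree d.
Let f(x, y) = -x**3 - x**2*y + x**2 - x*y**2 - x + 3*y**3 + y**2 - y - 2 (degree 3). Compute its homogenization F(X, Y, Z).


F(X, Y, Z) = -X**3 - X**2*Y + X**2*Z - X*Y**2 - X*Z**2 + 3*Y**3 + Y**2*Z - Y*Z**2 - 2*Z**3

deg(f) = 3.
Substitute x = X/Z, y = Y/Z into f, then multiply by Z^3.
  monomial -1·x^3·y^0 ↦ -1·X^3·Y^0·Z^0.
  monomial -1·x^2·y^1 ↦ -1·X^2·Y^1·Z^0.
  monomial 1·x^2·y^0 ↦ 1·X^2·Y^0·Z^1.
  monomial -1·x^1·y^2 ↦ -1·X^1·Y^2·Z^0.
  monomial -1·x^1·y^0 ↦ -1·X^1·Y^0·Z^2.
  monomial 3·x^0·y^3 ↦ 3·X^0·Y^3·Z^0.
  monomial 1·x^0·y^2 ↦ 1·X^0·Y^2·Z^1.
  monomial -1·x^0·y^1 ↦ -1·X^0·Y^1·Z^2.
  monomial -2·x^0·y^0 ↦ -2·X^0·Y^0·Z^3.
Collecting: F(X, Y, Z) = -X**3 - X**2*Y + X**2*Z - X*Y**2 - X*Z**2 + 3*Y**3 + Y**2*Z - Y*Z**2 - 2*Z**3.


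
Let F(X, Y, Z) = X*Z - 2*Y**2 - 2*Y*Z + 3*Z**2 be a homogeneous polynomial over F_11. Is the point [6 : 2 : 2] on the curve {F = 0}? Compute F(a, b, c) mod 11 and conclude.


F(6,2,2) ≡ 8 (mod 11); P is NOT on the curve.

Evaluate F(6, 2, 2) term-by-term (mod 11).
  X*Z ↦ 1·6·1·2 = 12
  -2*Y**2 ↦ -2·1·4·1 = -8
  -2*Y*Z ↦ -2·1·2·2 = -8
  3*Z**2 ↦ 3·1·1·4 = 12
Sum: F(6, 2, 2) = (12) + (-8) + (-8) + (12) = 8.
Reducing mod 11: 8 ≡ 8 (mod 11).
Since F(a, b, c) ≡ 8 ≠ 0 (mod 11), P does NOT lie on the curve.


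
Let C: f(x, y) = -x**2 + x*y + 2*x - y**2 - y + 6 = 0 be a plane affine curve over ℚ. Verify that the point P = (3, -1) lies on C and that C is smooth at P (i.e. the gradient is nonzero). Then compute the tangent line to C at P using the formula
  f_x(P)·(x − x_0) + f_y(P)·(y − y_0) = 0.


Tangent line at P: -5*x + 4*y + 19 = 0.

Step 1: f(3, -1) = 0, so P lies on C.
Step 2: partial derivatives
  f_x(x, y) = -2*x + y + 2, f_y(x, y) = x - 2*y - 1.
  f_x(P) = -5, f_y(P) = 4 (gradient nonzero, so P is smooth).
Step 3: tangent line at P: -5·(x − 3) + 4·(y − -1) = 0.
Expanding: -5*x + 4*y + 19 = 0.


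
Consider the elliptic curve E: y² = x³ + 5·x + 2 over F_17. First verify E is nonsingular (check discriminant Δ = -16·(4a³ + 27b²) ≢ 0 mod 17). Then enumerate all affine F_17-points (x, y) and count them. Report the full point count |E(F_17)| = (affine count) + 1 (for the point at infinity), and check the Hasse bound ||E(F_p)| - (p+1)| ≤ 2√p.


Affine points = {(0, 6), (0, 11), (1, 5), (1, 12), (4, 1), (4, 16), (5, 4), (5, 13), (10, 7), (10, 10), (15, 1), (15, 16), (16, 8), (16, 9)}; affine count = 14; |E(F_17)| = 15.

Discriminant check: Δ ∝ 4a³ + 27b² = 4·5³ + 27·2² = 4·125 + 27·4 ≡ 13 (mod 17). Nonzero ⇒ E is nonsingular.
For each x ∈ F_17, compute rhs = x³ + 5·x + 2 mod 17, then count y ∈ F_17 with y² ≡ rhs.
  x = 0: rhs = 2, matching y values: 6, 11 (2 points).
  x = 1: rhs = 8, matching y values: 5, 12 (2 points).
  x = 2: rhs = 3, matching y values: none (0 points).
  x = 3: rhs = 10, matching y values: none (0 points).
  x = 4: rhs = 1, matching y values: 1, 16 (2 points).
  x = 5: rhs = 16, matching y values: 4, 13 (2 points).
  x = 6: rhs = 10, matching y values: none (0 points).
  x = 7: rhs = 6, matching y values: none (0 points).
  x = 8: rhs = 10, matching y values: none (0 points).
  x = 9: rhs = 11, matching y values: none (0 points).
  x = 10: rhs = 15, matching y values: 7, 10 (2 points).
  x = 11: rhs = 11, matching y values: none (0 points).
  x = 12: rhs = 5, matching y values: none (0 points).
  x = 13: rhs = 3, matching y values: none (0 points).
  x = 14: rhs = 11, matching y values: none (0 points).
  x = 15: rhs = 1, matching y values: 1, 16 (2 points).
  x = 16: rhs = 13, matching y values: 8, 9 (2 points).
Total affine count: 14.
Full point count |E(F_17)| = 14 + 1 = 15.
Hasse bound: |15 − (17+1)| = |-3| = 3 ≤ 2√17 ≈ 8.2462 ✓.


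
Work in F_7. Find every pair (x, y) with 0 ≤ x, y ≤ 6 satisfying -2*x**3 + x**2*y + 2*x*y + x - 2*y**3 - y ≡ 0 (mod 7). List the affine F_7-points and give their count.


Affine F_7-points: {(0, 0), (1, 3), (2, 0), (3, 3), (3, 5), (3, 6), (4, 5), (5, 0), (6, 5)}; count = 9.

For each of the 49 pairs (x, y) ∈ F_7², evaluate f(x, y) mod 7. Record the zeros.
  x = 0: [0↦0, 1↦4, 2↦3, 3↦6, 4↦1, 5↦4, 6↦3]  zeros at y ∈ {0}
  x = 1: [0↦6, 1↦6, 2↦1, 3↦0, 4↦5, 5↦4, 6↦6]  zeros at y ∈ {3}
  x = 2: [0↦0, 1↦5, 2↦5, 3↦2, 4↦5, 5↦2, 6↦2]  zeros at y ∈ {0}
  x = 3: [0↦5, 1↦3, 2↦3, 3↦0, 4↦3, 5↦0, 6↦0]  zeros at y ∈ {3, 5, 6}
  x = 4: [0↦2, 1↦2, 2↦4, 3↦3, 4↦1, 5↦0, 6↦2]  zeros at y ∈ {5}
  x = 5: [0↦0, 1↦4, 2↦3, 3↦6, 4↦1, 5↦4, 6↦3]  zeros at y ∈ {0}
  x = 6: [0↦1, 1↦4, 2↦2, 3↦4, 4↦5, 5↦0, 6↦5]  zeros at y ∈ {5}
Collecting zeros: affine points = {(0, 0), (1, 3), (2, 0), (3, 3), (3, 5), (3, 6), (4, 5), (5, 0), (6, 5)}.
Total count |C(F_7)_aff| = 9.


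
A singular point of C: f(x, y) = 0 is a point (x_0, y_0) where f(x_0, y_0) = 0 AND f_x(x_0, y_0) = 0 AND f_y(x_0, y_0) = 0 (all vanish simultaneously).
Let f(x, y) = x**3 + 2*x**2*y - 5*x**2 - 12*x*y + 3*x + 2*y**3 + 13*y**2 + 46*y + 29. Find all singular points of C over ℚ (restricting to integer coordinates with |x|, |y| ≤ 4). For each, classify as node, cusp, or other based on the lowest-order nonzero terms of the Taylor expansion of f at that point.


Singular points: {(3, -2)}; classification: cusp.

Compute partial derivatives:
  f_x = 3*x**2 + 4*x*y - 10*x - 12*y + 3.
  f_y = 2*x**2 - 12*x + 6*y**2 + 26*y + 46.
Scan x_0 ∈ {−4, ..., 4}. For each x_0, f_y(x_0, y) is a polynomial in y; find its integer roots y ∈ {−4, ..., 4}, then test f_x and f at those candidates.
  x = -4: f_y(-4, y) = 6*y**2 + 26*y + 126; no integer root y with |y| ≤ 4.
  x = -3: f_y(-3, y) = 6*y**2 + 26*y + 100; no integer root y with |y| ≤ 4.
  x = -2: f_y(-2, y) = 6*y**2 + 26*y + 78; no integer root y with |y| ≤ 4.
  x = -1: f_y(-1, y) = 6*y**2 + 26*y + 60; no integer root y with |y| ≤ 4.
  x = 0: f_y(0, y) = 6*y**2 + 26*y + 46; no integer root y with |y| ≤ 4.
  x = 1: f_y(1, y) = 6*y**2 + 26*y + 36; no integer root y with |y| ≤ 4.
  x = 2: f_y(2, y) = 6*y**2 + 26*y + 30; no integer root y with |y| ≤ 4.
  x = 3: f_y(3, y) = 6*y**2 + 26*y + 28; vanishes at y ∈ {-2}. (3, -2): f_x = 0, f = 0 — SINGULAR.
  x = 4: f_y(4, y) = 6*y**2 + 26*y + 30; no integer root y with |y| ≤ 4.
Only singular point on the grid: (3, -2).
Classify: substitute x = 3 + u, y = -2 + v and expand: f = u**3 + 2*u**2*v + 2*v**3 + v**2.
No constant or linear terms (consistent with a singular point). Quadratic part: v**2. Cubic part: u**3 + 2*u**2*v + 2*v**3.
The quadratic part v**2 is a perfect square, so there is a single (double) tangent line v = 0, i.e. y = -2. Restricting the cubic part to that line (v = 0) leaves u**3 ≠ 0, so f is not divisible by v and the branch is v² ≈ -u**3 to lowest order — this is a cusp.
Classification: cusp.


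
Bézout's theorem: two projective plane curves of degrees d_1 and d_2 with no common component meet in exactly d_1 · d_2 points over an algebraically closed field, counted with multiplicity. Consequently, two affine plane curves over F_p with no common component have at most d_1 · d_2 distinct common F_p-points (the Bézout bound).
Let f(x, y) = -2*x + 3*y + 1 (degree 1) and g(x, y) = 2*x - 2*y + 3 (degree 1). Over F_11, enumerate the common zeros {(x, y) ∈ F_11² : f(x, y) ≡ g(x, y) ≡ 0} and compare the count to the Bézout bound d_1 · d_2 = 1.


Common zeros: {(0, 7)}; count = 1; Bézout bound = 1.

deg(f) = 1, deg(g) = 1, so Bézout bound = 1.
Scan x ∈ F_11. For each x, list the y ∈ F_11 with f(x, y) ≡ 0 and those with g(x, y) ≡ 0 (mod 11); the common zeros in that column are the intersection.
  x = 0: f ≡ 0 at y ∈ {7}; g ≡ 0 at y ∈ {7}; common: {7}.
  x = 1: f ≡ 0 at y ∈ {4}; g ≡ 0 at y ∈ {8}; common: ∅.
  x = 2: f ≡ 0 at y ∈ {1}; g ≡ 0 at y ∈ {9}; common: ∅.
  x = 3: f ≡ 0 at y ∈ {9}; g ≡ 0 at y ∈ {10}; common: ∅.
  x = 4: f ≡ 0 at y ∈ {6}; g ≡ 0 at y ∈ {0}; common: ∅.
  x = 5: f ≡ 0 at y ∈ {3}; g ≡ 0 at y ∈ {1}; common: ∅.
  x = 6: f ≡ 0 at y ∈ {0}; g ≡ 0 at y ∈ {2}; common: ∅.
  x = 7: f ≡ 0 at y ∈ {8}; g ≡ 0 at y ∈ {3}; common: ∅.
  x = 8: f ≡ 0 at y ∈ {5}; g ≡ 0 at y ∈ {4}; common: ∅.
  x = 9: f ≡ 0 at y ∈ {2}; g ≡ 0 at y ∈ {5}; common: ∅.
  x = 10: f ≡ 0 at y ∈ {10}; g ≡ 0 at y ∈ {6}; common: ∅.
Collecting: common zeros = {(0, 7)}, so the count is 1.
Comparison with the Bézout bound: 1 ≤ 1 = deg(f)·deg(g), as expected for curves with no common component (the bound is attained).


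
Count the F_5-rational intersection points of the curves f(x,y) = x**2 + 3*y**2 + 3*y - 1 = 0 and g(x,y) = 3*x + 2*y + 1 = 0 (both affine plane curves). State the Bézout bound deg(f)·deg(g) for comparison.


Common zeros: ∅; count = 0; Bézout bound = 2.

deg(f) = 2, deg(g) = 1, so Bézout bound = 2.
Scan x ∈ F_5. For each x, list the y ∈ F_5 with f(x, y) ≡ 0 and those with g(x, y) ≡ 0 (mod 5); the common zeros in that column are the intersection.
  x = 0: f ≡ 0 at y ∈ {1, 3}; g ≡ 0 at y ∈ {2}; common: ∅.
  x = 1: f ≡ 0 at y ∈ {0, 4}; g ≡ 0 at y ∈ {3}; common: ∅.
  x = 2: f ≡ 0 at y ∈ ∅; g ≡ 0 at y ∈ {4}; common: ∅.
  x = 3: f ≡ 0 at y ∈ ∅; g ≡ 0 at y ∈ {0}; common: ∅.
  x = 4: f ≡ 0 at y ∈ {0, 4}; g ≡ 0 at y ∈ {1}; common: ∅.
Collecting: common zeros = ∅, so the count is 0.
Comparison with the Bézout bound: 0 ≤ 2 = deg(f)·deg(g), as expected for curves with no common component (the affine F_5-count falls short of the bound because intersections may lie at infinity, over extension fields, or carry multiplicity).


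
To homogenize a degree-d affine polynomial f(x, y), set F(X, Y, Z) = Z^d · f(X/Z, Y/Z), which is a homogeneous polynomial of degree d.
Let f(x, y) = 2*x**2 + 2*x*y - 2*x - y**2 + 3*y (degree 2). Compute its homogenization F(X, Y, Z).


F(X, Y, Z) = 2*X**2 + 2*X*Y - 2*X*Z - Y**2 + 3*Y*Z

deg(f) = 2.
Substitute x = X/Z, y = Y/Z into f, then multiply by Z^2.
  monomial 2·x^2·y^0 ↦ 2·X^2·Y^0·Z^0.
  monomial 2·x^1·y^1 ↦ 2·X^1·Y^1·Z^0.
  monomial -2·x^1·y^0 ↦ -2·X^1·Y^0·Z^1.
  monomial -1·x^0·y^2 ↦ -1·X^0·Y^2·Z^0.
  monomial 3·x^0·y^1 ↦ 3·X^0·Y^1·Z^1.
Collecting: F(X, Y, Z) = 2*X**2 + 2*X*Y - 2*X*Z - Y**2 + 3*Y*Z.


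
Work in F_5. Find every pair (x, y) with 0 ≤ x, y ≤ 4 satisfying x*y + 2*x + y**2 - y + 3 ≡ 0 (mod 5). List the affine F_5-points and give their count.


Affine F_5-points: {(0, 2), (0, 4), (1, 0), (4, 1)}; count = 4.

For each of the 25 pairs (x, y) ∈ F_5², evaluate f(x, y) mod 5. Record the zeros.
  x = 0: [0↦3, 1↦3, 2↦0, 3↦4, 4↦0]  zeros at y ∈ {2, 4}
  x = 1: [0↦0, 1↦1, 2↦4, 3↦4, 4↦1]  zeros at y ∈ {0}
  x = 2: [0↦2, 1↦4, 2↦3, 3↦4, 4↦2]  zeros at y ∈ ∅
  x = 3: [0↦4, 1↦2, 2↦2, 3↦4, 4↦3]  zeros at y ∈ ∅
  x = 4: [0↦1, 1↦0, 2↦1, 3↦4, 4↦4]  zeros at y ∈ {1}
Collecting zeros: affine points = {(0, 2), (0, 4), (1, 0), (4, 1)}.
Total count |C(F_5)_aff| = 4.


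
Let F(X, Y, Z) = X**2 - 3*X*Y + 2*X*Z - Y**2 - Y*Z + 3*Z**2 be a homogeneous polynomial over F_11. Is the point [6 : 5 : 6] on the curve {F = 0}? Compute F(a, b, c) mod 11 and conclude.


F(6,5,6) ≡ 5 (mod 11); P is NOT on the curve.

Evaluate F(6, 5, 6) term-by-term (mod 11).
  X**2 ↦ 1·36·1·1 = 36
  -3*X*Y ↦ -3·6·5·1 = -90
  2*X*Z ↦ 2·6·1·6 = 72
  -Y**2 ↦ -1·1·25·1 = -25
  -Y*Z ↦ -1·1·5·6 = -30
  3*Z**2 ↦ 3·1·1·36 = 108
Sum: F(6, 5, 6) = (36) + (-90) + (72) + (-25) + (-30) + (108) = 71.
Reducing mod 11: 71 ≡ 5 (mod 11).
Since F(a, b, c) ≡ 5 ≠ 0 (mod 11), P does NOT lie on the curve.


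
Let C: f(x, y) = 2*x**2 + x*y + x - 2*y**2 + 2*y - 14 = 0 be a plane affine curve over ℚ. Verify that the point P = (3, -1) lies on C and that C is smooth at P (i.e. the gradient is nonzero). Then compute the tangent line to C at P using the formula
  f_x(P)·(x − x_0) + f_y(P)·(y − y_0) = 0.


Tangent line at P: 12*x + 9*y - 27 = 0.

Step 1: f(3, -1) = 0, so P lies on C.
Step 2: partial derivatives
  f_x(x, y) = 4*x + y + 1, f_y(x, y) = x - 4*y + 2.
  f_x(P) = 12, f_y(P) = 9 (gradient nonzero, so P is smooth).
Step 3: tangent line at P: 12·(x − 3) + 9·(y − -1) = 0.
Expanding: 12*x + 9*y - 27 = 0.
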